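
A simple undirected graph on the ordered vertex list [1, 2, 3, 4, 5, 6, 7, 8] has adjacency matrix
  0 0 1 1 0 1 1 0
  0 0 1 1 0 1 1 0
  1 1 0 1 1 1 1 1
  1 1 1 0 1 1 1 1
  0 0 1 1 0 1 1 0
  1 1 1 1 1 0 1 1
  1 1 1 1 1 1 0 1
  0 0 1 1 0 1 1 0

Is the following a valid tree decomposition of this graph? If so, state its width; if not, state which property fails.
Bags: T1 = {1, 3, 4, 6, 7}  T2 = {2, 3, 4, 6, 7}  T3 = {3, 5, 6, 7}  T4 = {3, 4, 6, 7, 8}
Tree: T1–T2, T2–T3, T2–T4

A tree decomposition must satisfy three properties: every vertex lies in some bag; for every edge, both endpoints lie together in some bag; and for every vertex, the bags containing it form a connected subtree. Here edge (4,5) lies in no bag, so the decomposition is invalid.

No — edge (4,5) lies in no bag.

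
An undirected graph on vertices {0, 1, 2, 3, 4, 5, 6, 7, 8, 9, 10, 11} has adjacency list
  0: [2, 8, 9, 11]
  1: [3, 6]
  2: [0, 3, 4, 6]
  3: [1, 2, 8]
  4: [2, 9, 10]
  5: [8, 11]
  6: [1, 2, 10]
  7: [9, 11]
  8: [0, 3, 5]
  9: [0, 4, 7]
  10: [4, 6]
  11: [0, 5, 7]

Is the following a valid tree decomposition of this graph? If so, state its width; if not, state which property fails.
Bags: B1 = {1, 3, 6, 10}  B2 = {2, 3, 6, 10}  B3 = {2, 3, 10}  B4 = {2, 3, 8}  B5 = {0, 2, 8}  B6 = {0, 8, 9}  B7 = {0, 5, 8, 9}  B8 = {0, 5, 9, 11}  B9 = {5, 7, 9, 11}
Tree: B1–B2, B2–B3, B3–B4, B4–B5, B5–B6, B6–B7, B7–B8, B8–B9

A tree decomposition must satisfy three properties: every vertex lies in some bag; for every edge, both endpoints lie together in some bag; and for every vertex, the bags containing it form a connected subtree. Here vertex 4 appears in no bag, so the decomposition is invalid.

No — vertex 4 appears in no bag.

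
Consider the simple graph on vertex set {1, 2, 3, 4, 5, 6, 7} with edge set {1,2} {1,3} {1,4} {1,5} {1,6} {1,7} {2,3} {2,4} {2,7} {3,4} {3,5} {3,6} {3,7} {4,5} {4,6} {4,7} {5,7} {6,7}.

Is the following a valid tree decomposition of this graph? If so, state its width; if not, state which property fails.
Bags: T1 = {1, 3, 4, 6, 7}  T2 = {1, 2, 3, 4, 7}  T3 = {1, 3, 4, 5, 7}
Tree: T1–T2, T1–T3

Yes; width 4.

Every vertex of G appears in some bag (union = {1, 2, 3, 4, 5, 6, 7}); every edge is covered by a bag; and for each vertex v the set of bags containing v is connected in the bag tree. The decomposition is therefore valid. The largest bag has 5 vertices, so the width is 4.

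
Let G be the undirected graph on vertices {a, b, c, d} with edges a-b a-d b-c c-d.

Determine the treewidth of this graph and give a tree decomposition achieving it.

Treewidth 2.
One such decomposition:
Bags: B1 = {a, b, c}  B2 = {a, c, d}
Tree: B1–B2

Every bag has size at most 3, so the width is 3 − 1 = 2 and tw(G) ≤ 2. For the lower bound, G contains the cycle c–b–a–d–c, so G is not a forest; only forests have treewidth ≤ 1, hence tw(G) ≥ 2. Combining the bounds, tw(G) = 2.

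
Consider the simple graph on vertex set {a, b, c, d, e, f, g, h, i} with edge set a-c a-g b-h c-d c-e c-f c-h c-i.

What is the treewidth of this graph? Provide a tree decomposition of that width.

Treewidth 1.
One optimal decomposition is:
Bags: B1 = {c, i}  B2 = {c, h}  B3 = {a, c}  B4 = {a, g}  B5 = {c, d}  B6 = {c, e}  B7 = {b, h}  B8 = {c, f}
Tree: B1–B2, B1–B3, B3–B4, B2–B5, B3–B6, B2–B7, B2–B8

Each bag holds 2 vertices, so the decomposition has width 1, which upper-bounds the treewidth. Since G has at least one edge (e.g. c–i), it is not an edgeless graph, so tw(G) ≥ 1. The upper and lower bounds meet at 1, so that is the treewidth.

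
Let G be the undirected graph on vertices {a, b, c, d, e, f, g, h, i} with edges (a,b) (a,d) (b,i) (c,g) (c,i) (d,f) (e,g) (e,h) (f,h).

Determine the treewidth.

2

A width-2 tree decomposition is:
Bags: B1 = {a, d, f}  B2 = {a, b, f}  B3 = {b, f, i}  B4 = {c, f, i}  B5 = {c, f, g}  B6 = {e, f, g}  B7 = {e, f, h}
Tree: B1–B2, B2–B3, B3–B4, B4–B5, B5–B6, B6–B7
Every bag has size at most 3, so the width is 3 − 1 = 2 and tw(G) ≤ 2. The edges f–d–a–b–i–c–g–e–h–f form a cycle, so G is not a tree and its treewidth is at least 2. Therefore the treewidth is 2.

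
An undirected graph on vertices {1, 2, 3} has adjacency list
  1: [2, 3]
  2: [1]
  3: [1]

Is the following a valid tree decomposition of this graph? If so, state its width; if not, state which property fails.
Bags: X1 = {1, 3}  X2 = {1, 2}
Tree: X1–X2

Every vertex of G appears in some bag (union = {1, 2, 3}); every edge is covered by a bag; and for each vertex v the set of bags containing v is connected in the bag tree. The decomposition is therefore valid. The largest bag has 2 vertices, so the width is 1.

Yes; width 1.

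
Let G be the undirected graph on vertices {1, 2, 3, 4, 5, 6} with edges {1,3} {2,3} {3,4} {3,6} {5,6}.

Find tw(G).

A width-1 tree decomposition is:
Bags: B1 = {2, 3}  B2 = {3, 6}  B3 = {5, 6}  B4 = {1, 3}  B5 = {3, 4}
Tree: B1–B2, B2–B3, B2–B4, B4–B5
Every bag has size at most 2, so the width is 2 − 1 = 1 and tw(G) ≤ 1. Any graph with an edge has treewidth ≥ 1, and G has the edge 3–2. Therefore the treewidth is 1.

1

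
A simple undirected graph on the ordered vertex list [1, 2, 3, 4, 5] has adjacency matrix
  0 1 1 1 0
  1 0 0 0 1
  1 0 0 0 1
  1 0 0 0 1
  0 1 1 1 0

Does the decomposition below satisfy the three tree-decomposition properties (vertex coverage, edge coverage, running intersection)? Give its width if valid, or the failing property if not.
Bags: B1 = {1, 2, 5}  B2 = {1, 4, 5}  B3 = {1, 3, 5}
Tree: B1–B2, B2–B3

Yes; width 2.

Vertex coverage: the bags together contain {1, 2, 3, 4, 5}, the full vertex set. Edge coverage: each edge of G has both endpoints in at least one bag. Running intersection: for every vertex, the bags containing it form a connected subtree. All three properties hold, so this is a valid tree decomposition of width max|bag| − 1 = 2, and hence tw(G) ≤ 2.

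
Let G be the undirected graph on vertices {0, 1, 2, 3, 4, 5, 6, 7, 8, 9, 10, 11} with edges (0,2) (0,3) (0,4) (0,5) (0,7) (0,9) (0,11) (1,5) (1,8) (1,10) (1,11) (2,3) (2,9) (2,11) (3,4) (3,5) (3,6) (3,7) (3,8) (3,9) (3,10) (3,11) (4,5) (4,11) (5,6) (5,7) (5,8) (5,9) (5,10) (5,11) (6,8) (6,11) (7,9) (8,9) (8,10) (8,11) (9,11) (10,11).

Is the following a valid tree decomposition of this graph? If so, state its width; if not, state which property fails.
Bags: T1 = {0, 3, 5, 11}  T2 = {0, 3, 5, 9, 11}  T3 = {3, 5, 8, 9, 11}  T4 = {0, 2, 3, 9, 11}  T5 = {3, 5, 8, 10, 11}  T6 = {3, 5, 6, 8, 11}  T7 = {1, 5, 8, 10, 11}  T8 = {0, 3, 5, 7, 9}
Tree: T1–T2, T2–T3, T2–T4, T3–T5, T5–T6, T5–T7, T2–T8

No — vertex 4 appears in no bag.

A tree decomposition must satisfy three properties: every vertex lies in some bag; for every edge, both endpoints lie together in some bag; and for every vertex, the bags containing it form a connected subtree. Here vertex 4 appears in no bag, so the decomposition is invalid.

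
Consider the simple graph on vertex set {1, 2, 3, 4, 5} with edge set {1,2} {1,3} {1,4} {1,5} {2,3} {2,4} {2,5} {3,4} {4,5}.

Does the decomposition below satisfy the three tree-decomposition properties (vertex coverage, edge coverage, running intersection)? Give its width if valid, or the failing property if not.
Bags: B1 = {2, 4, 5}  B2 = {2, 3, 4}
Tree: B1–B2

A tree decomposition must satisfy three properties: every vertex lies in some bag; for every edge, both endpoints lie together in some bag; and for every vertex, the bags containing it form a connected subtree. Here vertex 1 appears in no bag, so the decomposition is invalid.

No — vertex 1 appears in no bag.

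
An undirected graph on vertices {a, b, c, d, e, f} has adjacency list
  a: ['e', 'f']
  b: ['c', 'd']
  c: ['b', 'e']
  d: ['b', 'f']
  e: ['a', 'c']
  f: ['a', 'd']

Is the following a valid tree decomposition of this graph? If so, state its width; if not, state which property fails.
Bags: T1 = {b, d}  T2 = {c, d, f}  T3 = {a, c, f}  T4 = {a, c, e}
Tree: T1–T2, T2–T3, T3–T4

No — edge (c,b) lies in no bag.

A tree decomposition must satisfy three properties: every vertex lies in some bag; for every edge, both endpoints lie together in some bag; and for every vertex, the bags containing it form a connected subtree. Here edge (c,b) lies in no bag, so the decomposition is invalid.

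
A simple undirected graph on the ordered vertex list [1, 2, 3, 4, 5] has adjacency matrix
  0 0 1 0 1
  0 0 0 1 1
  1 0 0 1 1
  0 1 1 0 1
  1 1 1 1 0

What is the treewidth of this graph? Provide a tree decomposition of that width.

Treewidth 2.
One such decomposition:
Bags: B1 = {3, 4, 5}  B2 = {2, 4, 5}  B3 = {1, 3, 5}
Tree: B1–B2, B1–B3

Every bag has size at most 3, so the width is 3 − 1 = 2 and tw(G) ≤ 2. For the lower bound, the 3 vertices {2, 4, 5} are pairwise adjacent, and any tree decomposition puts a clique entirely inside one bag — forcing width ≥ 2. Hence tw(G) = 2 exactly.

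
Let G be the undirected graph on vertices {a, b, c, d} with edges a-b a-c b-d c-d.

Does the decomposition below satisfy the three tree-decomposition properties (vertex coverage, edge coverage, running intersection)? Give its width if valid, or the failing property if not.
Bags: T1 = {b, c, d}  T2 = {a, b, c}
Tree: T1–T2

Yes; width 2.

Every vertex of G appears in some bag (union = {a, b, c, d}); every edge is covered by a bag; and for each vertex v the set of bags containing v is connected in the bag tree. The decomposition is therefore valid. The largest bag has 3 vertices, so the width is 2.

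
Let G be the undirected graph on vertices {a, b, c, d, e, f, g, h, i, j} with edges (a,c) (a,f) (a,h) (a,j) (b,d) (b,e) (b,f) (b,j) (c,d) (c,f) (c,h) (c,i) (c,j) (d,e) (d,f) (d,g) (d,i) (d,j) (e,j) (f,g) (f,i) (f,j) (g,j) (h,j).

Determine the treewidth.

3

A width-3 tree decomposition is:
Bags: B1 = {c, d, f, j}  B2 = {a, c, f, j}  B3 = {a, c, h, j}  B4 = {c, d, f, i}  B5 = {b, d, f, j}  B6 = {d, f, g, j}  B7 = {b, d, e, j}
Tree: B1–B2, B2–B3, B1–B4, B1–B5, B5–B6, B5–B7
The largest bag has 4 vertices, giving width 3; this decomposition certifies tw(G) ≤ 3. On the other hand G contains the 4-clique {b, d, e, j}. A clique must lie in a single bag of any decomposition, so no decomposition can have width below 3. Therefore the treewidth is 3.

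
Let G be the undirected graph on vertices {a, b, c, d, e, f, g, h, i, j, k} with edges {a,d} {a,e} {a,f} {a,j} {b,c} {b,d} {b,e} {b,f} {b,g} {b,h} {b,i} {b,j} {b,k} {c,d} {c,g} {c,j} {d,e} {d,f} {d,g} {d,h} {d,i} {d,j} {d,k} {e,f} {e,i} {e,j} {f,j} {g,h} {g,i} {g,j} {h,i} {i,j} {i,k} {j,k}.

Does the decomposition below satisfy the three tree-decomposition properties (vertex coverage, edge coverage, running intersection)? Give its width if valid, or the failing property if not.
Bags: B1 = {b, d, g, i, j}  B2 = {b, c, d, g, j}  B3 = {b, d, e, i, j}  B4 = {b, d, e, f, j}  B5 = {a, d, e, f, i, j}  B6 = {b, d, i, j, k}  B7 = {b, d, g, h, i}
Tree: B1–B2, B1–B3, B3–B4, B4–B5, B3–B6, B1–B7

A tree decomposition must satisfy three properties: every vertex lies in some bag; for every edge, both endpoints lie together in some bag; and for every vertex, the bags containing it form a connected subtree. Here bags containing vertex i are not connected in the tree, so the decomposition is invalid.

No — bags containing vertex i are not connected in the tree.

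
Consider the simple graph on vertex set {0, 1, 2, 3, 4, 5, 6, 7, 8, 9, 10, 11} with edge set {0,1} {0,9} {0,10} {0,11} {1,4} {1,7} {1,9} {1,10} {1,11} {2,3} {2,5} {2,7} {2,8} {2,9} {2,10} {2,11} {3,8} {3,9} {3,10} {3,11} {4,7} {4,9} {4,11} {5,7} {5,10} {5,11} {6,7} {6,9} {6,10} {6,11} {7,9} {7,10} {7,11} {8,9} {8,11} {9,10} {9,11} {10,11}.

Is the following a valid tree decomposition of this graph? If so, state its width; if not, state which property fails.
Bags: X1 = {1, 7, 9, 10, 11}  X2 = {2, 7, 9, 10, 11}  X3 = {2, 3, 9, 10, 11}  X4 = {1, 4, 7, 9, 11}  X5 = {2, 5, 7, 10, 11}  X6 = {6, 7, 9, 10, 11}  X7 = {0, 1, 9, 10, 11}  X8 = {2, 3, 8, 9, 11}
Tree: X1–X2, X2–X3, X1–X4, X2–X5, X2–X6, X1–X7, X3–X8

Yes; width 4.

Vertex coverage: the bags together contain {0, 1, 2, 3, 4, 5, 6, 7, 8, 9, 10, 11}, the full vertex set. Edge coverage: each edge of G has both endpoints in at least one bag. Running intersection: for every vertex, the bags containing it form a connected subtree. All three properties hold, so this is a valid tree decomposition of width max|bag| − 1 = 4, and hence tw(G) ≤ 4.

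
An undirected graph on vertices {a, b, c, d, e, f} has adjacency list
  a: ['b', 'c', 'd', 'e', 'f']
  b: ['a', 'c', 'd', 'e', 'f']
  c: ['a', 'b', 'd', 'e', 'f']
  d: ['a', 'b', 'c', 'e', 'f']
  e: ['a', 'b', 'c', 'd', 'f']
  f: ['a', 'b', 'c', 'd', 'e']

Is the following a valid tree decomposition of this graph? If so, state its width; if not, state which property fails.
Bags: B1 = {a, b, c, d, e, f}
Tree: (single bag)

Yes; width 5.

Every vertex of G appears in some bag (union = {a, b, c, d, e, f}); every edge is covered by a bag; and for each vertex v the set of bags containing v is connected in the bag tree. The decomposition is therefore valid. The largest bag has 6 vertices, so the width is 5.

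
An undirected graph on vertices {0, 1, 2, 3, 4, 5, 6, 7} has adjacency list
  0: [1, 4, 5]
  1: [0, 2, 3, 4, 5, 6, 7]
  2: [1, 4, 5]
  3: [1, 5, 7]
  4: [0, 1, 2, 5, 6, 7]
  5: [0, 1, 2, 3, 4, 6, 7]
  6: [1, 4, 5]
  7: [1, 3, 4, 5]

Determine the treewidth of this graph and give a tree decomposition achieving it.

Every bag has size at most 4, so the width is 4 − 1 = 3 and tw(G) ≤ 3. For the lower bound, the 4 vertices {1, 3, 5, 7} are pairwise adjacent, and any tree decomposition puts a clique entirely inside one bag — forcing width ≥ 3. Combining the bounds, tw(G) = 3.

Treewidth 3.
One such decomposition:
Bags: B1 = {1, 4, 5, 6}  B2 = {1, 4, 5, 7}  B3 = {0, 1, 4, 5}  B4 = {1, 3, 5, 7}  B5 = {1, 2, 4, 5}
Tree: B1–B2, B1–B3, B2–B4, B1–B5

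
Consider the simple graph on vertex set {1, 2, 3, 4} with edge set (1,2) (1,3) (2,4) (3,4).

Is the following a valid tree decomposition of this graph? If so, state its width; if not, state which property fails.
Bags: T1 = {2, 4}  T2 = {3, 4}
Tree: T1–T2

A tree decomposition must satisfy three properties: every vertex lies in some bag; for every edge, both endpoints lie together in some bag; and for every vertex, the bags containing it form a connected subtree. Here vertex 1 appears in no bag, so the decomposition is invalid.

No — vertex 1 appears in no bag.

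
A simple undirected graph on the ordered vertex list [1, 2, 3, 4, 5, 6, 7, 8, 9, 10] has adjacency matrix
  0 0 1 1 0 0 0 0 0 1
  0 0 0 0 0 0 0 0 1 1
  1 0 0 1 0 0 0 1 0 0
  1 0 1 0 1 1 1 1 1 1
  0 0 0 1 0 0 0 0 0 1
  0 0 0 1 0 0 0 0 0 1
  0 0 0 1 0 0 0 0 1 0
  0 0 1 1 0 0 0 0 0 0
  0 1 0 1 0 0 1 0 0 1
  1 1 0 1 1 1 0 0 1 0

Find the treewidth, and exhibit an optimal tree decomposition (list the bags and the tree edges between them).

Treewidth 2.
One optimal decomposition is:
Bags: B1 = {4, 9, 10}  B2 = {1, 4, 10}  B3 = {4, 5, 10}  B4 = {2, 9, 10}  B5 = {1, 3, 4}  B6 = {4, 7, 9}  B7 = {4, 6, 10}  B8 = {3, 4, 8}
Tree: B1–B2, B1–B3, B1–B4, B2–B5, B1–B6, B3–B7, B5–B8

Every bag has size at most 3, so the width is 3 − 1 = 2 and tw(G) ≤ 2. On the other hand G contains the 3-clique {2, 9, 10}. A clique must lie in a single bag of any decomposition, so no decomposition can have width below 2. Combining the bounds, tw(G) = 2.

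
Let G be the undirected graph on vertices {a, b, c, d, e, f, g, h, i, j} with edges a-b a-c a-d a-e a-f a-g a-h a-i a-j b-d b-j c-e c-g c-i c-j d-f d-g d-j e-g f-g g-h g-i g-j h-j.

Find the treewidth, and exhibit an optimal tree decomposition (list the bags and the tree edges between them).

Every bag has size at most 4, so the width is 4 − 1 = 3 and tw(G) ≤ 3. On the other hand G contains the 4-clique {a, d, g, j}. A clique must lie in a single bag of any decomposition, so no decomposition can have width below 3. Combining the bounds, tw(G) = 3.

Treewidth 3.
One optimal decomposition is:
Bags: B1 = {a, c, g, j}  B2 = {a, c, e, g}  B3 = {a, d, g, j}  B4 = {a, d, f, g}  B5 = {a, g, h, j}  B6 = {a, b, d, j}  B7 = {a, c, g, i}
Tree: B1–B2, B1–B3, B3–B4, B1–B5, B3–B6, B1–B7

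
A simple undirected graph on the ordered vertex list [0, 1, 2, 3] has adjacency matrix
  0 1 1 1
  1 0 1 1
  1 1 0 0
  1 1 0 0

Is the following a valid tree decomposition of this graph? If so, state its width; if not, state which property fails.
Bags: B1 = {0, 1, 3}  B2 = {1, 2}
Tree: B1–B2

No — edge (0,2) lies in no bag.

A tree decomposition must satisfy three properties: every vertex lies in some bag; for every edge, both endpoints lie together in some bag; and for every vertex, the bags containing it form a connected subtree. Here edge (0,2) lies in no bag, so the decomposition is invalid.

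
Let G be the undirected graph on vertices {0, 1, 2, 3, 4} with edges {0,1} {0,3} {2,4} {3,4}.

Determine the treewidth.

A width-1 tree decomposition is:
Bags: B1 = {0, 1}  B2 = {0, 3}  B3 = {3, 4}  B4 = {2, 4}
Tree: B1–B2, B2–B3, B3–B4
Every bag has size at most 2, so the width is 2 − 1 = 1 and tw(G) ≤ 1. G has an edge, so its treewidth is at least 1. Therefore the treewidth is 1.

1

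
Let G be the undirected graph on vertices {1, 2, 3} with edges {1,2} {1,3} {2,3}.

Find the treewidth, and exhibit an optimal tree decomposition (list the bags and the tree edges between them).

With just one bag of size 3, the width is 3 − 1 = 2, so tw(G) ≤ 2. On the other hand G contains the 3-clique {1, 2, 3}. A clique must lie in a single bag of any decomposition, so no decomposition can have width below 2. The upper and lower bounds meet at 2, so that is the treewidth.

Treewidth 2.
One such decomposition:
Bags: B1 = {1, 2, 3}
Tree: (single bag)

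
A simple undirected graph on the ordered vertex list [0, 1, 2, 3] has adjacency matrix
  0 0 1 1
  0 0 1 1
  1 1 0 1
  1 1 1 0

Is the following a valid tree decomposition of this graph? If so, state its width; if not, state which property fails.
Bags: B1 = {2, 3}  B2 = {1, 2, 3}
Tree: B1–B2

No — vertex 0 appears in no bag.

A tree decomposition must satisfy three properties: every vertex lies in some bag; for every edge, both endpoints lie together in some bag; and for every vertex, the bags containing it form a connected subtree. Here vertex 0 appears in no bag, so the decomposition is invalid.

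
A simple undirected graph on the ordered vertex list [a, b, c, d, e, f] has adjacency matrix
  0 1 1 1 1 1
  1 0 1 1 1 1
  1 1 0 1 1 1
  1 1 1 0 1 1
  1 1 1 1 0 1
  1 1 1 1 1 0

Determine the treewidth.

A width-5 tree decomposition is:
Bags: B1 = {a, b, c, d, e, f}
Tree: (single bag)
A single bag containing all 6 vertices is trivially a valid decomposition of width 5. On the other hand G contains the 6-clique {a, b, c, d, e, f}. A clique must lie in a single bag of any decomposition, so no decomposition can have width below 5. Therefore the treewidth is 5.

5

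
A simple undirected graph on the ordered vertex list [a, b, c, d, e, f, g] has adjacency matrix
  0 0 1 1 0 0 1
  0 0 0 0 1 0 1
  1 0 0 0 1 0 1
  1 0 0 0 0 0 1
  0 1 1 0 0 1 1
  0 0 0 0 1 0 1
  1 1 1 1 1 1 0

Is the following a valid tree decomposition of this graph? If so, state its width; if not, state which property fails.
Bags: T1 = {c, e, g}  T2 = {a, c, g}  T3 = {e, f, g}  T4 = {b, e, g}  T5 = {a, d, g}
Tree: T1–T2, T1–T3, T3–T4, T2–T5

Every vertex of G appears in some bag (union = {a, b, c, d, e, f, g}); every edge is covered by a bag; and for each vertex v the set of bags containing v is connected in the bag tree. The decomposition is therefore valid. The largest bag has 3 vertices, so the width is 2.

Yes; width 2.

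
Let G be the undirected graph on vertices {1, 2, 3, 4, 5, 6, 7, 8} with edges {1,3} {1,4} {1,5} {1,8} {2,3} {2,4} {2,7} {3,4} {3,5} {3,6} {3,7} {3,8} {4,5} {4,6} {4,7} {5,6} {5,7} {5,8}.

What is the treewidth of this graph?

A width-3 tree decomposition is:
Bags: B1 = {3, 4, 5, 7}  B2 = {1, 3, 4, 5}  B3 = {2, 3, 4, 7}  B4 = {3, 4, 5, 6}  B5 = {1, 3, 5, 8}
Tree: B1–B2, B1–B3, B1–B4, B2–B5
Each bag holds 4 vertices, so the decomposition has width 3, which upper-bounds the treewidth. On the other hand G contains the 4-clique {1, 3, 5, 8}. A clique must lie in a single bag of any decomposition, so no decomposition can have width below 3. Hence tw(G) = 3 exactly.

3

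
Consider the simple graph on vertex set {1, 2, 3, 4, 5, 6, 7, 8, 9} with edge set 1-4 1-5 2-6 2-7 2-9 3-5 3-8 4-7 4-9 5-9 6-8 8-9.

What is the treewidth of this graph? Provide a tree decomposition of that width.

Treewidth 3.
Bags: B1 = {1, 3, 4, 5}  B2 = {3, 4, 5, 9}  B3 = {3, 4, 8, 9}  B4 = {4, 7, 8, 9}  B5 = {2, 7, 8, 9}  B6 = {2, 6, 7, 8}
Tree: B1–B2, B2–B3, B3–B4, B4–B5, B5–B6

Each bag holds 4 vertices, so the decomposition has width 3, which upper-bounds the treewidth. For the lower bound: the 4 vertex sets {1,3,5}, {4}, {9}, {2,6,7,8} are disjoint, each induces a connected subgraph, and every pair is joined by at least one edge of G. Contracting each set to a single vertex therefore yields K_{4} as a minor, and since treewidth is minor-monotone, tw(G) ≥ tw(K_{4}) = 3. Hence tw(G) = 3 exactly.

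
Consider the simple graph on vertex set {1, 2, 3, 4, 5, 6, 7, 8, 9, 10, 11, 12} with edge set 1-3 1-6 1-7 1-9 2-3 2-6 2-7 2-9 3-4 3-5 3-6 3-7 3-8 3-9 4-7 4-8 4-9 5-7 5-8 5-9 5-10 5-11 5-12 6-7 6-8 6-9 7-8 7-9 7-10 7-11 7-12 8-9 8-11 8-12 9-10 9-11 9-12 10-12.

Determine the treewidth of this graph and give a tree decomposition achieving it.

Every bag has size at most 5, so the width is 5 − 1 = 4 and tw(G) ≤ 4. For the lower bound, the 5 vertices {5, 7, 8, 9, 11} are pairwise adjacent, and any tree decomposition puts a clique entirely inside one bag — forcing width ≥ 4. The upper and lower bounds meet at 4, so that is the treewidth.

Treewidth 4.
Bags: B1 = {3, 6, 7, 8, 9}  B2 = {3, 5, 7, 8, 9}  B3 = {2, 3, 6, 7, 9}  B4 = {5, 7, 8, 9, 12}  B5 = {5, 7, 9, 10, 12}  B6 = {1, 3, 6, 7, 9}  B7 = {3, 4, 7, 8, 9}  B8 = {5, 7, 8, 9, 11}
Tree: B1–B2, B1–B3, B2–B4, B4–B5, B1–B6, B2–B7, B4–B8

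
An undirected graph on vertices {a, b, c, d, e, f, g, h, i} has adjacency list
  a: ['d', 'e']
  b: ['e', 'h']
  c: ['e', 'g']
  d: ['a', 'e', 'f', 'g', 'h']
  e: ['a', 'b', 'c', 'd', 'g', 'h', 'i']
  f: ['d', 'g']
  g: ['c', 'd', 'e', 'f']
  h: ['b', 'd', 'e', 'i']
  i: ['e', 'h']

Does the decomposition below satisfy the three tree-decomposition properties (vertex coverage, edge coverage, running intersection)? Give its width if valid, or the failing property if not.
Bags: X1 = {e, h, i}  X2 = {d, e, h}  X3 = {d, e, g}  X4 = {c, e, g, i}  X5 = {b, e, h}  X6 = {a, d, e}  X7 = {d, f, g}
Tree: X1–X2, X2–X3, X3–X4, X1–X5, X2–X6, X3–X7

A tree decomposition must satisfy three properties: every vertex lies in some bag; for every edge, both endpoints lie together in some bag; and for every vertex, the bags containing it form a connected subtree. Here bags containing vertex i are not connected in the tree, so the decomposition is invalid.

No — bags containing vertex i are not connected in the tree.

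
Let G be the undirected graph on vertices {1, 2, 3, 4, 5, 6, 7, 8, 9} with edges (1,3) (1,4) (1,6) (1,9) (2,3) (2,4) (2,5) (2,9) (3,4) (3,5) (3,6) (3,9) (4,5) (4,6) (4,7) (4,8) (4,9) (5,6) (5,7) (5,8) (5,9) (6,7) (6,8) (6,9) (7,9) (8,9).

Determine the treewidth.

A width-4 tree decomposition is:
Bags: B1 = {3, 4, 5, 6, 9}  B2 = {2, 3, 4, 5, 9}  B3 = {4, 5, 6, 8, 9}  B4 = {1, 3, 4, 6, 9}  B5 = {4, 5, 6, 7, 9}
Tree: B1–B2, B1–B3, B1–B4, B1–B5
The largest bag has 5 vertices, giving width 4; this decomposition certifies tw(G) ≤ 4. For the lower bound, the 5 vertices {1, 3, 4, 6, 9} are pairwise adjacent, and any tree decomposition puts a clique entirely inside one bag — forcing width ≥ 4. Hence tw(G) = 4 exactly.

4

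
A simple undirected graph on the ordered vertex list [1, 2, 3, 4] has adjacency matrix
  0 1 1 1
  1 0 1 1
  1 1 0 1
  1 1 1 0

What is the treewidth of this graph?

A width-3 tree decomposition is:
Bags: B1 = {1, 2, 3, 4}
Tree: (single bag)
With just one bag of size 4, the width is 4 − 1 = 3, so tw(G) ≤ 3. On the other hand G contains the 4-clique {1, 2, 3, 4}. A clique must lie in a single bag of any decomposition, so no decomposition can have width below 3. Combining the bounds, tw(G) = 3.

3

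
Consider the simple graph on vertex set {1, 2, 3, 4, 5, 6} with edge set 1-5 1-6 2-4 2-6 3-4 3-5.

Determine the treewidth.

2

A width-2 tree decomposition is:
Bags: B1 = {2, 4, 6}  B2 = {3, 4, 6}  B3 = {3, 5, 6}  B4 = {1, 5, 6}
Tree: B1–B2, B2–B3, B3–B4
The largest bag has 3 vertices, giving width 2; this decomposition certifies tw(G) ≤ 2. For the lower bound, G contains the cycle 6–2–4–3–5–1–6, so G is not a forest; only forests have treewidth ≤ 1, hence tw(G) ≥ 2. Hence tw(G) = 2 exactly.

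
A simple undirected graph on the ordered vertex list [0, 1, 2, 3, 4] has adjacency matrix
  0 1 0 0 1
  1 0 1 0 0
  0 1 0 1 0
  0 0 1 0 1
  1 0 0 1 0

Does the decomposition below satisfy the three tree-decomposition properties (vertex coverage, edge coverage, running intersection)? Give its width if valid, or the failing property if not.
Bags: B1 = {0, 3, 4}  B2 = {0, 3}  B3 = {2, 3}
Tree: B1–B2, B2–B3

No — vertex 1 appears in no bag.

A tree decomposition must satisfy three properties: every vertex lies in some bag; for every edge, both endpoints lie together in some bag; and for every vertex, the bags containing it form a connected subtree. Here vertex 1 appears in no bag, so the decomposition is invalid.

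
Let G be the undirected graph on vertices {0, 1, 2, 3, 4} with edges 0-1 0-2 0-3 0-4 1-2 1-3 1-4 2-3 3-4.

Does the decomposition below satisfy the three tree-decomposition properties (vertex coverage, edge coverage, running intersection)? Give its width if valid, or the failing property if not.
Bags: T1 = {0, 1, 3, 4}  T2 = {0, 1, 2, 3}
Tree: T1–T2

Vertex coverage: the bags together contain {0, 1, 2, 3, 4}, the full vertex set. Edge coverage: each edge of G has both endpoints in at least one bag. Running intersection: for every vertex, the bags containing it form a connected subtree. All three properties hold, so this is a valid tree decomposition of width max|bag| − 1 = 3, and hence tw(G) ≤ 3.

Yes; width 3.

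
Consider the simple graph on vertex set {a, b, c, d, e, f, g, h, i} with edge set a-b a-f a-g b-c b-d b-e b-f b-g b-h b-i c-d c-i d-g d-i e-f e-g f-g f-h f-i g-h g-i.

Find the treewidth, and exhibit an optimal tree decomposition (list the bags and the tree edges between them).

Every bag has size at most 4, so the width is 4 − 1 = 3 and tw(G) ≤ 3. For the lower bound, the 4 vertices {b, d, g, i} are pairwise adjacent, and any tree decomposition puts a clique entirely inside one bag — forcing width ≥ 3. Combining the bounds, tw(G) = 3.

Treewidth 3.
One such decomposition:
Bags: B1 = {b, f, g, i}  B2 = {b, f, g, h}  B3 = {a, b, f, g}  B4 = {b, d, g, i}  B5 = {b, c, d, i}  B6 = {b, e, f, g}
Tree: B1–B2, B2–B3, B1–B4, B4–B5, B2–B6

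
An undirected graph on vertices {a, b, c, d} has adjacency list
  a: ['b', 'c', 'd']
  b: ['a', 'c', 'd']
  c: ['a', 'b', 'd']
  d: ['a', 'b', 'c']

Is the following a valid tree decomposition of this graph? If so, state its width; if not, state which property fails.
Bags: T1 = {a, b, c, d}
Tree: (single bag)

Vertex coverage: the bags together contain {a, b, c, d}, the full vertex set. Edge coverage: each edge of G has both endpoints in at least one bag. Running intersection: for every vertex, the bags containing it form a connected subtree. All three properties hold, so this is a valid tree decomposition of width max|bag| − 1 = 3, and hence tw(G) ≤ 3.

Yes; width 3.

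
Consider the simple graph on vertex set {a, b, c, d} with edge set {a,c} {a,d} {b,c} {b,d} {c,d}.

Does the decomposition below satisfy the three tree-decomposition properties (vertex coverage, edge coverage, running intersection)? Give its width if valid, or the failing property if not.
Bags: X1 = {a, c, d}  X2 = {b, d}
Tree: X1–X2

A tree decomposition must satisfy three properties: every vertex lies in some bag; for every edge, both endpoints lie together in some bag; and for every vertex, the bags containing it form a connected subtree. Here edge (c,b) lies in no bag, so the decomposition is invalid.

No — edge (c,b) lies in no bag.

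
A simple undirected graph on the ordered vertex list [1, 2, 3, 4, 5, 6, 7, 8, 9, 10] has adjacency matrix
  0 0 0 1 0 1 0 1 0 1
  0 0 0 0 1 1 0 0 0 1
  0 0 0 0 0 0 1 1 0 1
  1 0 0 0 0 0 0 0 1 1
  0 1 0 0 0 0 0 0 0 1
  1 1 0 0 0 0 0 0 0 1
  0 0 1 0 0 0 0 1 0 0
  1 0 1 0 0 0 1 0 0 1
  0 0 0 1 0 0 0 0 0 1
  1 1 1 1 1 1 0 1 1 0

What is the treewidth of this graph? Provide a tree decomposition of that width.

Every bag has size at most 3, so the width is 3 − 1 = 2 and tw(G) ≤ 2. On the other hand G contains the 3-clique {1, 8, 10}. A clique must lie in a single bag of any decomposition, so no decomposition can have width below 2. Hence tw(G) = 2 exactly.

Treewidth 2.
Bags: B1 = {1, 4, 10}  B2 = {1, 8, 10}  B3 = {1, 6, 10}  B4 = {3, 8, 10}  B5 = {2, 6, 10}  B6 = {4, 9, 10}  B7 = {2, 5, 10}  B8 = {3, 7, 8}
Tree: B1–B2, B2–B3, B2–B4, B3–B5, B1–B6, B5–B7, B4–B8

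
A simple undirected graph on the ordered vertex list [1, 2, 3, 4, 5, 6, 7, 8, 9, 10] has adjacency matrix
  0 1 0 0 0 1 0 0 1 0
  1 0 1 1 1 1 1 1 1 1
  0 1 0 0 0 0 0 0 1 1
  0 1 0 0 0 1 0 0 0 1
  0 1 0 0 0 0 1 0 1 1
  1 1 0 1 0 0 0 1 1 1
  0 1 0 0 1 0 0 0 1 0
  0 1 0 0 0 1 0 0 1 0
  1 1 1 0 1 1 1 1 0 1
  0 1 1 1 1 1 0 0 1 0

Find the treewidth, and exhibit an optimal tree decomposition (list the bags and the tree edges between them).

The largest bag has 4 vertices, giving width 3; this decomposition certifies tw(G) ≤ 3. Conversely, {2, 3, 9, 10} is a clique of size 4, and the vertices of any clique must share a bag in every tree decomposition; so some bag has ≥ 4 vertices and tw(G) ≥ 3. Combining the bounds, tw(G) = 3.

Treewidth 3.
One such decomposition:
Bags: B1 = {2, 6, 8, 9}  B2 = {2, 6, 9, 10}  B3 = {2, 4, 6, 10}  B4 = {1, 2, 6, 9}  B5 = {2, 3, 9, 10}  B6 = {2, 5, 9, 10}  B7 = {2, 5, 7, 9}
Tree: B1–B2, B2–B3, B2–B4, B2–B5, B2–B6, B6–B7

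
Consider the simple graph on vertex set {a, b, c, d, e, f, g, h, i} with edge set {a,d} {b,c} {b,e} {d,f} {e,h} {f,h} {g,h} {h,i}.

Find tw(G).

1

A width-1 tree decomposition is:
Bags: B1 = {f, h}  B2 = {d, f}  B3 = {a, d}  B4 = {e, h}  B5 = {h, i}  B6 = {g, h}  B7 = {b, e}  B8 = {b, c}
Tree: B1–B2, B2–B3, B1–B4, B4–B5, B1–B6, B4–B7, B7–B8
Every bag has size at most 2, so the width is 2 − 1 = 1 and tw(G) ≤ 1. Any graph with an edge has treewidth ≥ 1, and G has the edge h–f. The upper and lower bounds meet at 1, so that is the treewidth.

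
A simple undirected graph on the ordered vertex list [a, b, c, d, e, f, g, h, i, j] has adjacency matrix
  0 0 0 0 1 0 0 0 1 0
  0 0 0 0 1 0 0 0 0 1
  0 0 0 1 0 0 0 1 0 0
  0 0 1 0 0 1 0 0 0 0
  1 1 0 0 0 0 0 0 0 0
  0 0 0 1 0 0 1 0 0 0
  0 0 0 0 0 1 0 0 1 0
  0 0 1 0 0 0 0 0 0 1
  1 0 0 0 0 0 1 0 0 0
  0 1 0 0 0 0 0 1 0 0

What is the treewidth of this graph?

A width-2 tree decomposition is:
Bags: B1 = {c, d, h}  B2 = {d, f, h}  B3 = {f, g, h}  B4 = {g, h, i}  B5 = {a, h, i}  B6 = {a, e, h}  B7 = {b, e, h}  B8 = {b, h, j}
Tree: B1–B2, B2–B3, B3–B4, B4–B5, B5–B6, B6–B7, B7–B8
Each bag holds 3 vertices, so the decomposition has width 2, which upper-bounds the treewidth. For the lower bound, G contains the cycle h–c–d–f–g–i–a–e–b–j–h, so G is not a forest; only forests have treewidth ≤ 1, hence tw(G) ≥ 2. Combining the bounds, tw(G) = 2.

2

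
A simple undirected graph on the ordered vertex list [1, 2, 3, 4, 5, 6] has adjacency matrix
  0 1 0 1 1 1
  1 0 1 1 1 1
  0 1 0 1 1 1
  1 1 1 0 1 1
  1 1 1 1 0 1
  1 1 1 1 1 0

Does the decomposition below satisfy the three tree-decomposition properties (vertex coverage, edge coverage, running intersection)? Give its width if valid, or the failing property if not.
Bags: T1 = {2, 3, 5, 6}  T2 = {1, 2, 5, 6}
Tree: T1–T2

A tree decomposition must satisfy three properties: every vertex lies in some bag; for every edge, both endpoints lie together in some bag; and for every vertex, the bags containing it form a connected subtree. Here vertex 4 appears in no bag, so the decomposition is invalid.

No — vertex 4 appears in no bag.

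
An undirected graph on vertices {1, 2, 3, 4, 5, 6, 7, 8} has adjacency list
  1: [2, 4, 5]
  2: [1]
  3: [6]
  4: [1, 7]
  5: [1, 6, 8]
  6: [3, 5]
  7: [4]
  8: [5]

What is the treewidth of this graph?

A width-1 tree decomposition is:
Bags: B1 = {3, 6}  B2 = {5, 6}  B3 = {1, 5}  B4 = {5, 8}  B5 = {1, 2}  B6 = {1, 4}  B7 = {4, 7}
Tree: B1–B2, B2–B3, B2–B4, B3–B5, B5–B6, B6–B7
Every bag has size at most 2, so the width is 2 − 1 = 1 and tw(G) ≤ 1. Any graph with an edge has treewidth ≥ 1, and G has the edge 3–6. The upper and lower bounds meet at 1, so that is the treewidth.

1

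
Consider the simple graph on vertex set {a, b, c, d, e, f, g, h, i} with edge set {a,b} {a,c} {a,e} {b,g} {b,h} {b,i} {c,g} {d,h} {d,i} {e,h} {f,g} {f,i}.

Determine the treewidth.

A width-3 tree decomposition is:
Bags: B1 = {d, f, g, i}  B2 = {b, d, g, i}  B3 = {b, d, g, h}  B4 = {b, c, g, h}  B5 = {a, b, c, h}  B6 = {a, c, e, h}
Tree: B1–B2, B2–B3, B3–B4, B4–B5, B5–B6
The largest bag has 4 vertices, giving width 3; this decomposition certifies tw(G) ≤ 3. For the lower bound: the 4 vertex sets {d,f,i}, {g}, {b}, {a,c,e,h} are disjoint, each induces a connected subgraph, and every pair is joined by at least one edge of G. Contracting each set to a single vertex therefore yields K_{4} as a minor, and since treewidth is minor-monotone, tw(G) ≥ tw(K_{4}) = 3. Therefore the treewidth is 3.

3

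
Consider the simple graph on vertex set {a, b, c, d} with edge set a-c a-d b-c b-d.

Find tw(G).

2

A width-2 tree decomposition is:
Bags: B1 = {b, c, d}  B2 = {a, c, d}
Tree: B1–B2
The largest bag has 3 vertices, giving width 2; this decomposition certifies tw(G) ≤ 2. Since c–b–d–a–c is a cycle in G, G is not acyclic. Forests are exactly the graphs of treewidth ≤ 1, so tw(G) ≥ 2. Combining the bounds, tw(G) = 2.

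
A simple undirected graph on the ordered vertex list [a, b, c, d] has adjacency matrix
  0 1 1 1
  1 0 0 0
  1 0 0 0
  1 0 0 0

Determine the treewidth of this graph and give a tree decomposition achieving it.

The largest bag has 2 vertices, giving width 1; this decomposition certifies tw(G) ≤ 1. Any graph with an edge has treewidth ≥ 1, and G has the edge a–d. Therefore the treewidth is 1.

Treewidth 1.
Bags: B1 = {a, d}  B2 = {a, b}  B3 = {a, c}
Tree: B1–B2, B1–B3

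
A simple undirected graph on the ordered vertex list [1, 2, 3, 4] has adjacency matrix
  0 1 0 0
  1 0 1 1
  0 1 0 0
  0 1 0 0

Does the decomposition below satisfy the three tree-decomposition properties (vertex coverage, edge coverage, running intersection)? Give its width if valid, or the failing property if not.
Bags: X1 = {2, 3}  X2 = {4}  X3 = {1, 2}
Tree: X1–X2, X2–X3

No — edge (2,4) lies in no bag.

A tree decomposition must satisfy three properties: every vertex lies in some bag; for every edge, both endpoints lie together in some bag; and for every vertex, the bags containing it form a connected subtree. Here edge (2,4) lies in no bag, so the decomposition is invalid.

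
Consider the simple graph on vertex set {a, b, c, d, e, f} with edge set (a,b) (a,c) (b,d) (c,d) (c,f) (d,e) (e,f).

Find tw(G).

2

A width-2 tree decomposition is:
Bags: B1 = {c, e, f}  B2 = {c, d, e}  B3 = {a, c, d}  B4 = {a, b, d}
Tree: B1–B2, B2–B3, B3–B4
Every bag has size at most 3, so the width is 3 − 1 = 2 and tw(G) ≤ 2. For the lower bound, G contains the cycle f–e–d–c–f, so G is not a forest; only forests have treewidth ≤ 1, hence tw(G) ≥ 2. Therefore the treewidth is 2.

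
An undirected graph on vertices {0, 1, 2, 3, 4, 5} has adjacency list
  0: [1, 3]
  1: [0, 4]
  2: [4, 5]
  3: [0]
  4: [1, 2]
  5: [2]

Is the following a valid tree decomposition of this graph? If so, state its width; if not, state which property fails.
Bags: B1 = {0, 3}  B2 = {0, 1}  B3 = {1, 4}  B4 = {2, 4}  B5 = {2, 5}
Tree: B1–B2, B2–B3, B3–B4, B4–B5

Yes; width 1.

Vertex coverage: the bags together contain {0, 1, 2, 3, 4, 5}, the full vertex set. Edge coverage: each edge of G has both endpoints in at least one bag. Running intersection: for every vertex, the bags containing it form a connected subtree. All three properties hold, so this is a valid tree decomposition of width max|bag| − 1 = 1, and hence tw(G) ≤ 1.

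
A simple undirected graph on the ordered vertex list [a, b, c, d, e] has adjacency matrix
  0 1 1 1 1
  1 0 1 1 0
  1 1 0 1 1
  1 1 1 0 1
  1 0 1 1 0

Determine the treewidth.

A width-3 tree decomposition is:
Bags: B1 = {a, b, c, d}  B2 = {a, c, d, e}
Tree: B1–B2
Every bag has size at most 4, so the width is 4 − 1 = 3 and tw(G) ≤ 3. For the lower bound, the 4 vertices {a, c, d, e} are pairwise adjacent, and any tree decomposition puts a clique entirely inside one bag — forcing width ≥ 3. Hence tw(G) = 3 exactly.

3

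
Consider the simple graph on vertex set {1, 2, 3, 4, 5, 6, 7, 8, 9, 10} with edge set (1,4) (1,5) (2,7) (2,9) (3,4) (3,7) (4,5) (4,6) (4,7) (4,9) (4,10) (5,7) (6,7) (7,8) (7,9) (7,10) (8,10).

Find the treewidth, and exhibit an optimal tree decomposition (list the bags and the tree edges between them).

Treewidth 2.
Bags: B1 = {7, 8, 10}  B2 = {4, 7, 10}  B3 = {3, 4, 7}  B4 = {4, 6, 7}  B5 = {4, 7, 9}  B6 = {4, 5, 7}  B7 = {2, 7, 9}  B8 = {1, 4, 5}
Tree: B1–B2, B2–B3, B2–B4, B4–B5, B3–B6, B5–B7, B6–B8

The largest bag has 3 vertices, giving width 2; this decomposition certifies tw(G) ≤ 2. On the other hand G contains the 3-clique {1, 4, 5}. A clique must lie in a single bag of any decomposition, so no decomposition can have width below 2. Hence tw(G) = 2 exactly.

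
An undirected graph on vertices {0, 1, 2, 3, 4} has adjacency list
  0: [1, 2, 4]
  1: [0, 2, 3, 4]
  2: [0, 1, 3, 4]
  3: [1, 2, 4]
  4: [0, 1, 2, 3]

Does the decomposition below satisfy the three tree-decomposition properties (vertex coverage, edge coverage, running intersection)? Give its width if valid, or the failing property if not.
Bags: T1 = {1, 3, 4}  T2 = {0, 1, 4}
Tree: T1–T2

No — vertex 2 appears in no bag.

A tree decomposition must satisfy three properties: every vertex lies in some bag; for every edge, both endpoints lie together in some bag; and for every vertex, the bags containing it form a connected subtree. Here vertex 2 appears in no bag, so the decomposition is invalid.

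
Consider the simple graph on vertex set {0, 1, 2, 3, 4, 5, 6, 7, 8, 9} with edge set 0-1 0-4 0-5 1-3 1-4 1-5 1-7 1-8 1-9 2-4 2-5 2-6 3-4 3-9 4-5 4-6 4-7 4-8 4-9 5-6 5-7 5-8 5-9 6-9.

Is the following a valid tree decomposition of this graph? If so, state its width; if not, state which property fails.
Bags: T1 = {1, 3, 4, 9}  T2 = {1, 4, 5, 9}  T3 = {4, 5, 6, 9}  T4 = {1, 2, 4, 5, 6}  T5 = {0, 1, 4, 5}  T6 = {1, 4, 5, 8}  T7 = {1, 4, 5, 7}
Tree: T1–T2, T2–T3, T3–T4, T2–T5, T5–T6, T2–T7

No — bags containing vertex 1 are not connected in the tree.

A tree decomposition must satisfy three properties: every vertex lies in some bag; for every edge, both endpoints lie together in some bag; and for every vertex, the bags containing it form a connected subtree. Here bags containing vertex 1 are not connected in the tree, so the decomposition is invalid.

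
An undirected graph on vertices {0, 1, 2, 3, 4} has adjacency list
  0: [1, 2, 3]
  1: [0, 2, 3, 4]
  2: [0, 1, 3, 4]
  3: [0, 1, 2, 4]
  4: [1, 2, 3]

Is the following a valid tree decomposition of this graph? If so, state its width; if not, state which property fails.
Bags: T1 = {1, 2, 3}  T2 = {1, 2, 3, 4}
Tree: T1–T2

A tree decomposition must satisfy three properties: every vertex lies in some bag; for every edge, both endpoints lie together in some bag; and for every vertex, the bags containing it form a connected subtree. Here vertex 0 appears in no bag, so the decomposition is invalid.

No — vertex 0 appears in no bag.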